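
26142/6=4357 = 4357.00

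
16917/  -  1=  - 16917 + 0/1 = - 16917.00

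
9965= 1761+8204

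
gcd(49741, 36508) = 1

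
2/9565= 2/9565 = 0.00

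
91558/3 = 91558/3 = 30519.33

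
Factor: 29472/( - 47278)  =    -  48/77 = - 2^4*3^1*7^(  -  1 )*11^(  -  1 )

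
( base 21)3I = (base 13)63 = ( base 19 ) 45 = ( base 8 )121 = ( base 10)81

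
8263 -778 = 7485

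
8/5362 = 4/2681 = 0.00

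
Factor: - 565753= -149^1*3797^1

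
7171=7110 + 61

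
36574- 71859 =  - 35285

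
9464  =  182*52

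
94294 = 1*94294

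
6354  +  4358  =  10712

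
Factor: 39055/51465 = 3^(-1)*47^( - 1 )*107^1 = 107/141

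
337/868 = 337/868 =0.39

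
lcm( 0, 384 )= 0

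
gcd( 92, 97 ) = 1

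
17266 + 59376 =76642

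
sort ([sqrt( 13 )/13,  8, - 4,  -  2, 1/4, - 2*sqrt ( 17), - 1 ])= [  -  2 * sqrt( 17),-4, - 2,-1, 1/4, sqrt( 13)/13, 8]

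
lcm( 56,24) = 168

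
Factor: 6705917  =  19^1*37^1*9539^1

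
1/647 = 1/647 = 0.00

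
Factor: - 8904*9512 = -2^6  *3^1*7^1*29^1*41^1*53^1  =  - 84694848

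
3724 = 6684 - 2960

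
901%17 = 0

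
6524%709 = 143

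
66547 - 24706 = 41841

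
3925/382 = 10 + 105/382 = 10.27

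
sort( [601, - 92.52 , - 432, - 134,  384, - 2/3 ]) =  [ - 432, - 134, - 92.52, - 2/3, 384,  601]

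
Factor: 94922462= 2^1*41^1*1157591^1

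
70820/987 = 70820/987 = 71.75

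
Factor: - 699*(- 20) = 2^2*3^1*5^1 * 233^1 = 13980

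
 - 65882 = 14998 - 80880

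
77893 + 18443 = 96336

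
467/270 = 467/270 = 1.73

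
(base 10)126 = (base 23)5B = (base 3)11200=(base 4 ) 1332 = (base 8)176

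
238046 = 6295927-6057881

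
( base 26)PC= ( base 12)472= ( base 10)662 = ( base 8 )1226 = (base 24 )13E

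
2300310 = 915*2514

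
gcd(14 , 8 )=2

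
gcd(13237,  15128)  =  1891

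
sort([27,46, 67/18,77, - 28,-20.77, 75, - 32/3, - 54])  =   [ - 54, - 28, - 20.77, -32/3, 67/18, 27, 46,75, 77]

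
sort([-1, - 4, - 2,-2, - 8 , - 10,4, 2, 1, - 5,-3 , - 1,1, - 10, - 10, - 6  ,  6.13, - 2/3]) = [ - 10, - 10, - 10,  -  8 , -6, - 5, - 4, - 3 , - 2,-2, - 1,- 1,-2/3, 1, 1, 2, 4,6.13]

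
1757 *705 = 1238685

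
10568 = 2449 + 8119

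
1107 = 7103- 5996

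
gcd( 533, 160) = 1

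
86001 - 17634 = 68367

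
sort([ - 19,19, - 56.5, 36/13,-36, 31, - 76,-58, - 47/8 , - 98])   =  [ - 98, - 76, - 58 , - 56.5, - 36, - 19, - 47/8 , 36/13,  19,31 ] 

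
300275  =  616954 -316679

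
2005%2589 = 2005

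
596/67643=596/67643 = 0.01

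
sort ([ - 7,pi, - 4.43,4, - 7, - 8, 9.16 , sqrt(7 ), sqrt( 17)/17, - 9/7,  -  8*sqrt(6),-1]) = [ - 8*sqrt( 6), - 8, - 7, - 7, - 4.43, - 9/7, - 1,sqrt( 17)/17, sqrt( 7),  pi, 4 , 9.16 ] 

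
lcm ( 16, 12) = 48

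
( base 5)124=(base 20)1J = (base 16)27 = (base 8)47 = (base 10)39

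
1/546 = 1/546 = 0.00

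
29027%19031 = 9996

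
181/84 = 181/84  =  2.15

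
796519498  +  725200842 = 1521720340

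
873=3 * 291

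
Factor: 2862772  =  2^2*  11^1*65063^1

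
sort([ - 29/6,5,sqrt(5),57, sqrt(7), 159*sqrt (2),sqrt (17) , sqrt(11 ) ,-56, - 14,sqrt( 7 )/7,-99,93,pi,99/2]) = [ - 99, - 56, - 14, - 29/6,sqrt(7)/7,sqrt( 5), sqrt (7),pi,sqrt ( 11), sqrt(  17 ),5,99/2,57,93,159*sqrt(2)] 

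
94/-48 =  - 2  +  1/24 = - 1.96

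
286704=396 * 724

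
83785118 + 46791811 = 130576929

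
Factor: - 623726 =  - 2^1*181^1*1723^1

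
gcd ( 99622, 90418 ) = 2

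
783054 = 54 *14501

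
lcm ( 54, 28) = 756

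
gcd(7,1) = 1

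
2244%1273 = 971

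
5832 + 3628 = 9460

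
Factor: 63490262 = 2^1*11^1*1237^1*2333^1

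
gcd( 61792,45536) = 32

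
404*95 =38380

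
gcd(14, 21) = 7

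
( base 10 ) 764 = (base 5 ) 11024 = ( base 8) 1374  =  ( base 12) 538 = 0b1011111100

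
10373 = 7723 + 2650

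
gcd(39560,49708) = 172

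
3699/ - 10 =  - 3699/10 = -  369.90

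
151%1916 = 151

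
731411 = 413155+318256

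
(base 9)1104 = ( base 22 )1f0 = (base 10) 814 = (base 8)1456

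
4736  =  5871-1135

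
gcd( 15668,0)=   15668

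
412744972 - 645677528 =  - 232932556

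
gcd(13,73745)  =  1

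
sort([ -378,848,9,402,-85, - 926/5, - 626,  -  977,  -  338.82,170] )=[ - 977, - 626, - 378, - 338.82, - 926/5,-85,9,  170,  402, 848 ] 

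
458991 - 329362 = 129629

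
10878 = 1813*6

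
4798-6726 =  - 1928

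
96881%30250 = 6131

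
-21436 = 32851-54287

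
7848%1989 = 1881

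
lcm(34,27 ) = 918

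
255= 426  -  171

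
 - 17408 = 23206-40614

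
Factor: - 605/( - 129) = 3^( - 1)*5^1*11^2*43^ (- 1)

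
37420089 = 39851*939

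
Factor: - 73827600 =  -2^4 * 3^1*5^2*7^1* 11^1*17^1 *47^1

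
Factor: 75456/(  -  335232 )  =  - 131/582 = - 2^(-1)*3^ ( - 1)*97^( - 1 )*131^1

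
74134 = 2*37067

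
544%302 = 242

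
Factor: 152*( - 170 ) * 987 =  - 2^4*3^1*5^1*7^1*17^1*19^1*47^1=- 25504080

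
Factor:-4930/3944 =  - 5/4 = - 2^(  -  2 )*5^1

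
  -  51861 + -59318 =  - 111179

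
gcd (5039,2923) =1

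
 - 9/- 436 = 9/436 = 0.02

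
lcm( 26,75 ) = 1950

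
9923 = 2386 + 7537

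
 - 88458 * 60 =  - 5307480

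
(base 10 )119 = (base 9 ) 142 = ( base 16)77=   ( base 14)87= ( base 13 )92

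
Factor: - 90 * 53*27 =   -  128790 = -2^1*3^5*5^1 * 53^1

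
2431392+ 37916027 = 40347419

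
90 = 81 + 9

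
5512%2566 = 380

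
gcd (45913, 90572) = 1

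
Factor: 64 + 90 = 154 = 2^1*7^1*11^1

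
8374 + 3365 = 11739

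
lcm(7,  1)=7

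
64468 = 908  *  71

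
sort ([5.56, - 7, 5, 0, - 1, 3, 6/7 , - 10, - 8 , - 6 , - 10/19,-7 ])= [ - 10, - 8, - 7,  -  7, - 6,  -  1, -10/19, 0, 6/7,3,5, 5.56 ]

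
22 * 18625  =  409750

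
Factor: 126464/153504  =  2^4*3^(  -  2)*19^1*41^(  -  1) = 304/369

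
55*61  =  3355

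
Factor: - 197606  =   - 2^1*29^1*3407^1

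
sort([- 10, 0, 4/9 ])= [  -  10,0,4/9] 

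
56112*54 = 3030048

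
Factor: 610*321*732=143332920 = 2^3*3^2* 5^1*61^2*107^1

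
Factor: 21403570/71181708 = 2^( - 1)*3^ ( - 1) * 5^1*13^( - 1)*23^1*93059^1 * 456293^( - 1) = 10701785/35590854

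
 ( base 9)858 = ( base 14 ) 381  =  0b1010111101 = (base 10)701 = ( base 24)155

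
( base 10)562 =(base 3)202211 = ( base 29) jb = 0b1000110010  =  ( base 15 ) 277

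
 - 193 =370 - 563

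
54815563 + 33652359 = 88467922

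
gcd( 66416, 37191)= 7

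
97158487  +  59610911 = 156769398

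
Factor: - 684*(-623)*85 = 36221220 = 2^2*3^2*5^1*7^1 * 17^1*19^1 * 89^1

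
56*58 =3248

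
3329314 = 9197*362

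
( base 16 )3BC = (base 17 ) 354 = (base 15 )43B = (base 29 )13s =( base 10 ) 956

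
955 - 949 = 6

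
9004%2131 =480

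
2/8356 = 1/4178 = 0.00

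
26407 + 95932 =122339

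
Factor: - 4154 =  - 2^1*31^1*67^1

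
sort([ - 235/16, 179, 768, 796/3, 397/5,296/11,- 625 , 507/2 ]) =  [-625, - 235/16,296/11, 397/5, 179, 507/2, 796/3,768]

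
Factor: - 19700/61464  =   - 25/78  =  - 2^( - 1 ) * 3^( - 1 )*5^2*13^(-1 )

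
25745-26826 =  - 1081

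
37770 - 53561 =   -  15791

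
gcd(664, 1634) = 2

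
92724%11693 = 10873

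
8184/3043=2 + 2098/3043 = 2.69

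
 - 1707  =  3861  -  5568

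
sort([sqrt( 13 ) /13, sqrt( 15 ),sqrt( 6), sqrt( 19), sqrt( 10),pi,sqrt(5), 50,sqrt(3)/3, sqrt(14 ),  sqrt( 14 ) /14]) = [sqrt( 14 ) /14,sqrt ( 13) /13,sqrt( 3)/3,  sqrt( 5 ),sqrt ( 6), pi, sqrt( 10),sqrt( 14 ), sqrt ( 15), sqrt(19),50] 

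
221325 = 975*227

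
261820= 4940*53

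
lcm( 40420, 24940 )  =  1172180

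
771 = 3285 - 2514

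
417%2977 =417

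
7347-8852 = - 1505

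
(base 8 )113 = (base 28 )2j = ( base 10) 75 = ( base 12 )63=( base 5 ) 300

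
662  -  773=- 111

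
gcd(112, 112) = 112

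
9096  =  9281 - 185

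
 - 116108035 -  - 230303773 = 114195738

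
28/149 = 28/149 = 0.19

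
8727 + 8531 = 17258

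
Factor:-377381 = -239^1 * 1579^1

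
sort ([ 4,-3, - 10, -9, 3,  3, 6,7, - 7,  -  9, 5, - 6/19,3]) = [ - 10, - 9,-9, - 7 ,-3, - 6/19,3, 3,3, 4,5 , 6, 7 ]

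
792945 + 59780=852725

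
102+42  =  144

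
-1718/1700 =  -  2 + 841/850 = - 1.01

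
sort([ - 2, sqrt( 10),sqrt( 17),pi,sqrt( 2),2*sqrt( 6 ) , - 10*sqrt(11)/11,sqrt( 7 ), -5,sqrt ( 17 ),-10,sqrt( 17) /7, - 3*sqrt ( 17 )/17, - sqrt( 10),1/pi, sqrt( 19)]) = [- 10, - 5, -sqrt (10) , - 10*sqrt(11)/11, - 2, - 3 * sqrt( 17)/17,1/pi,sqrt( 17 ) /7 , sqrt(2 ),sqrt( 7),pi,  sqrt(10 ),  sqrt( 17 ), sqrt(17),sqrt(19),2*sqrt (6) ]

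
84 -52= 32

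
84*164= 13776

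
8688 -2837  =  5851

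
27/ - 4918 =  - 1  +  4891/4918= - 0.01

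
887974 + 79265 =967239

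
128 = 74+54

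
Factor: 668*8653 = 2^2 * 17^1*167^1*509^1 = 5780204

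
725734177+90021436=815755613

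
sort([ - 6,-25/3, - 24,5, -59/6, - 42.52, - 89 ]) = [ - 89, - 42.52, - 24, - 59/6, - 25/3, - 6,5]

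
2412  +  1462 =3874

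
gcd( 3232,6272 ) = 32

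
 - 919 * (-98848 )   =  90841312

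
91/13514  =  91/13514 = 0.01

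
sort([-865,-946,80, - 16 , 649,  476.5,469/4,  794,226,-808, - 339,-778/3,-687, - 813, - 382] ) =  [ - 946,-865, - 813, - 808, - 687, - 382,  -  339, - 778/3, - 16,  80, 469/4, 226, 476.5,649  ,  794 ]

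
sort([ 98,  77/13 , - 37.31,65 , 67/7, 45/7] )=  [ - 37.31,77/13, 45/7, 67/7, 65,98]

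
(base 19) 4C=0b1011000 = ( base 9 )107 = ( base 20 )48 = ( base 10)88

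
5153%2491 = 171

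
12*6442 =77304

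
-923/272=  - 4  +  165/272  =  - 3.39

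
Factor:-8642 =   -  2^1*29^1*149^1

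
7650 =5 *1530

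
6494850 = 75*86598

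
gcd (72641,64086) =1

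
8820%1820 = 1540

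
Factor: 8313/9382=2^( - 1 )*3^1*17^1*163^1*4691^( - 1 ) 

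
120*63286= 7594320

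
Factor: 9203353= 19^1*29^1*16703^1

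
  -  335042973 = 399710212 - 734753185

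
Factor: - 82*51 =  - 4182 = - 2^1*3^1*17^1*41^1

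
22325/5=4465=4465.00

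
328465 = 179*1835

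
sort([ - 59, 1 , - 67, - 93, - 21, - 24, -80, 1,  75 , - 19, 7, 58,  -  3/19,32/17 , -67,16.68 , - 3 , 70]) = [ - 93, - 80, - 67 ,-67, - 59, - 24, - 21, - 19 ,  -  3 , - 3/19, 1,1, 32/17, 7 , 16.68, 58,  70,  75 ] 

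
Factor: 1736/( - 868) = -2 = -  2^1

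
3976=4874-898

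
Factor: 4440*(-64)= -2^9*3^1 * 5^1 * 37^1 = -284160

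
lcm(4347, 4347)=4347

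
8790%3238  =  2314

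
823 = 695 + 128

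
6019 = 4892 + 1127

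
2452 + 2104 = 4556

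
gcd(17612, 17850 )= 238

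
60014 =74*811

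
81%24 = 9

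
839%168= 167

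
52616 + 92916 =145532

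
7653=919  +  6734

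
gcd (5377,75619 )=1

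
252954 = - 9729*( - 26 )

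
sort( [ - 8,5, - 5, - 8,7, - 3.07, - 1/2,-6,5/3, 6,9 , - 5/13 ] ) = [-8, - 8, - 6,- 5, - 3.07, - 1/2, - 5/13, 5/3, 5,6,7,9 ]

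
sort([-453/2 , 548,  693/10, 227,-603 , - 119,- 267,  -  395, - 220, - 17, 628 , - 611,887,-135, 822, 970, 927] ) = [ - 611 ,-603  , - 395,-267,-453/2,- 220, - 135,-119, - 17 , 693/10,227,548, 628,  822, 887,927,970]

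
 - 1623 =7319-8942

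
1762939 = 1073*1643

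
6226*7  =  43582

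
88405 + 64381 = 152786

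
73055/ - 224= -73055/224 = - 326.14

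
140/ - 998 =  - 70/499 = - 0.14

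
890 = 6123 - 5233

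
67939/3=67939/3= 22646.33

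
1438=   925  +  513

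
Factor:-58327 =  -  17^1 *47^1*  73^1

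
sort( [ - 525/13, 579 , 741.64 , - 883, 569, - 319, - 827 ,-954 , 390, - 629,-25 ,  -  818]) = [ - 954 , - 883 , - 827, - 818, - 629, - 319, - 525/13,  -  25,390 , 569, 579, 741.64]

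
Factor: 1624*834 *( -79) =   -  2^4*3^1*7^1*29^1*79^1*139^1 = - 106998864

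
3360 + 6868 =10228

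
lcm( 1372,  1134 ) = 111132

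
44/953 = 44/953 = 0.05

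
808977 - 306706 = 502271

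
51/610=51/610 = 0.08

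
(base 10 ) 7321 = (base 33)6ns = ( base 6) 53521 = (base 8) 16231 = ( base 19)1156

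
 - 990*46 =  - 45540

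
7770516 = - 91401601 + 99172117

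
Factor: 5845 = 5^1*7^1*167^1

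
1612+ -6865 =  - 5253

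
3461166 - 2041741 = 1419425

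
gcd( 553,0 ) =553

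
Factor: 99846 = 2^1*3^3*43^2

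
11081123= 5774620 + 5306503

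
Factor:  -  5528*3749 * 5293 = - 2^3*23^1*67^1  *79^1*163^1 * 691^1 = -109694630296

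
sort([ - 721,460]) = [  -  721,460 ]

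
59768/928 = 7471/116= 64.41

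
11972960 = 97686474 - 85713514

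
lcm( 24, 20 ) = 120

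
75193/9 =8354 + 7/9 = 8354.78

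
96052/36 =24013/9 = 2668.11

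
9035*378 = 3415230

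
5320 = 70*76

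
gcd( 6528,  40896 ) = 192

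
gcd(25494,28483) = 7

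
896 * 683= 611968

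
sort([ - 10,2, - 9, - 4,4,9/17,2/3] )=[ - 10, - 9, - 4,9/17,2/3,2,4 ] 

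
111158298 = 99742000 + 11416298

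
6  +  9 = 15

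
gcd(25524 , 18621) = 9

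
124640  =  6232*20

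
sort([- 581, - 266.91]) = [  -  581,-266.91]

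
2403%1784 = 619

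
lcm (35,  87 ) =3045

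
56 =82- 26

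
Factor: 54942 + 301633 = 5^2*17^1*839^1=356575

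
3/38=3/38=0.08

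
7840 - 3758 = 4082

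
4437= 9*493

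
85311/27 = 9479/3 = 3159.67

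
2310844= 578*3998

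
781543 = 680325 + 101218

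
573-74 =499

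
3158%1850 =1308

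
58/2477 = 58/2477=0.02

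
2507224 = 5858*428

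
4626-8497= - 3871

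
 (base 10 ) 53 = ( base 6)125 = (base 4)311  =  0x35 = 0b110101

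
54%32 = 22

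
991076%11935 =471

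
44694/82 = 22347/41  =  545.05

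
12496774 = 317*39422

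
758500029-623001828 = 135498201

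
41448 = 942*44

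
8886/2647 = 3 + 945/2647 =3.36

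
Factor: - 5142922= - 2^1*2571461^1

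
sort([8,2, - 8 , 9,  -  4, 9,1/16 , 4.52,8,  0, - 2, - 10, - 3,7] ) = [-10 , - 8, - 4, - 3, - 2, 0,1/16, 2,  4.52,7 , 8,8 , 9 , 9] 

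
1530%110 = 100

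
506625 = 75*6755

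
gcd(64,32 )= 32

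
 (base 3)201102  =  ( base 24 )LK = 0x20C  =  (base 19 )18b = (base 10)524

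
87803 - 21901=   65902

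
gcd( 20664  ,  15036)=84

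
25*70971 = 1774275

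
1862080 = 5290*352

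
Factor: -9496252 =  - 2^2*2374063^1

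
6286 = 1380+4906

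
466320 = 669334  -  203014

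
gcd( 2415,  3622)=1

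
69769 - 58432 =11337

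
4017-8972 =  - 4955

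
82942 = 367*226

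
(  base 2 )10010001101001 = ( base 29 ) b2c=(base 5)244241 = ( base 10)9321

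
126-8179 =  - 8053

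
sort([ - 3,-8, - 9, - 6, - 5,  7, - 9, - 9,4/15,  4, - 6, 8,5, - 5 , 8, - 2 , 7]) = [-9, - 9, - 9, - 8, - 6, - 6, - 5, - 5,-3,-2 , 4/15, 4, 5,  7, 7, 8, 8] 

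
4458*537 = 2393946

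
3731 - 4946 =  - 1215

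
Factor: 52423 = 7^1*7489^1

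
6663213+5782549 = 12445762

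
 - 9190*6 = - 55140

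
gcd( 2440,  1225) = 5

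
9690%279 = 204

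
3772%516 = 160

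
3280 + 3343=6623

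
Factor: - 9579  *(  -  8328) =2^3*3^2*31^1*103^1*347^1  =  79773912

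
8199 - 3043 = 5156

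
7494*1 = 7494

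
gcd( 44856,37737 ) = 63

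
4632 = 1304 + 3328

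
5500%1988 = 1524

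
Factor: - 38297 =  - 7^1*5471^1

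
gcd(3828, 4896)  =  12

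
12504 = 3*4168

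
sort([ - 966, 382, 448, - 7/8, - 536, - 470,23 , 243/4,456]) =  [ - 966, - 536, - 470, - 7/8,23,243/4,382,448, 456 ]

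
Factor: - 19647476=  -2^2*211^1*23279^1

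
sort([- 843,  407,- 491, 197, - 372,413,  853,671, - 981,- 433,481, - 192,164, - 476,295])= [-981, - 843, - 491,-476,-433, - 372 , - 192, 164,197,295, 407,413,481,  671,853 ]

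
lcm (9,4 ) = 36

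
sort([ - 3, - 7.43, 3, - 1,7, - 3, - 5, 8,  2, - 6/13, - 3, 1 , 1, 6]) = [  -  7.43,  -  5,  -  3,  -  3, - 3, - 1, -6/13, 1, 1 , 2, 3, 6, 7,8] 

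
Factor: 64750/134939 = 2^1*5^3*521^(- 1 ) = 250/521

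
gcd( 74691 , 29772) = 9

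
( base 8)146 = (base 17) 60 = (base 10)102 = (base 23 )4A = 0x66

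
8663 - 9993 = - 1330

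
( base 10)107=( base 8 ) 153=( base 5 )412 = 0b1101011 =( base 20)57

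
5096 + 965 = 6061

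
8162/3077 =8162/3077 = 2.65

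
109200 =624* 175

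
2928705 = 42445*69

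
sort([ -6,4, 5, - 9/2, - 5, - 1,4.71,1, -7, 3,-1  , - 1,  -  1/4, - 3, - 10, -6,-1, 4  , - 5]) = [- 10,- 7, - 6,-6,  -  5,  -  5,  -  9/2, - 3,- 1, - 1, - 1, - 1, - 1/4,1,3,4,4, 4.71,5] 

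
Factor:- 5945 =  - 5^1*29^1*41^1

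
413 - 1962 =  - 1549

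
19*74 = 1406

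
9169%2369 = 2062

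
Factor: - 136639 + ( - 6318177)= -2^5*43^1*4691^1 = - 6454816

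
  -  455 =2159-2614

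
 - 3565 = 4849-8414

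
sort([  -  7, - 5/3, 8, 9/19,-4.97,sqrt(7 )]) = [-7, - 4.97,-5/3,  9/19, sqrt( 7), 8]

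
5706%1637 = 795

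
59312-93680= - 34368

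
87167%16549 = 4422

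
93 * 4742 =441006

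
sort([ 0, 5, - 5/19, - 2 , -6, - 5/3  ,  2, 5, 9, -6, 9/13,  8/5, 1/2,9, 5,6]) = [ - 6,-6, - 2 , - 5/3,-5/19, 0 , 1/2,  9/13,8/5,2,5, 5, 5, 6,  9,  9 ]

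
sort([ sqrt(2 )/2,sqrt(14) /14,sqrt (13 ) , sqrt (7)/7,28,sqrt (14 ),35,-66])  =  [ - 66, sqrt( 14 )/14,sqrt(7 )/7,sqrt ( 2)/2,sqrt( 13 ), sqrt(14),28,35] 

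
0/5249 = 0 = 0.00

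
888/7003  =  888/7003 = 0.13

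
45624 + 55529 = 101153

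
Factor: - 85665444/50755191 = - 2^2 * 29^( - 2 ) * 20117^(-1 )*7138787^1 = -28555148/16918397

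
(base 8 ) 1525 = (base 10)853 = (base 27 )14g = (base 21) 1JD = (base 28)12d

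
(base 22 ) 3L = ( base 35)2H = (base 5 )322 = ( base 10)87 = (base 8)127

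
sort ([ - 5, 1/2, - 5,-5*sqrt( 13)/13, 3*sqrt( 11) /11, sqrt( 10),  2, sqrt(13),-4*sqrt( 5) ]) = [-4*sqrt( 5), - 5, - 5, - 5*sqrt( 13)/13, 1/2, 3*sqrt( 11) /11,2,  sqrt(10),sqrt( 13)]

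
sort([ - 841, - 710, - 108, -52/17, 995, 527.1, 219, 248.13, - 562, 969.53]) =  [ - 841, - 710, - 562, - 108, - 52/17, 219,  248.13,527.1,969.53,995 ]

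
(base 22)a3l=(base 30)5E7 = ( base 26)77D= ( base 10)4927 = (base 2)1001100111111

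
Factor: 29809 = 13^1*2293^1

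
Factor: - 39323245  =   - 5^1*13^1 *604973^1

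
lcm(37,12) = 444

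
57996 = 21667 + 36329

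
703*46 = 32338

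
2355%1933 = 422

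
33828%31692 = 2136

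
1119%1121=1119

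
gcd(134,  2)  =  2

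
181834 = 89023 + 92811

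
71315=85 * 839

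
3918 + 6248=10166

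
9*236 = 2124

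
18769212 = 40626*462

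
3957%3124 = 833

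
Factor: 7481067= 3^1* 11^2* 37^1*557^1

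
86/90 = 43/45 = 0.96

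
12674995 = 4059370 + 8615625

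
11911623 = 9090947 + 2820676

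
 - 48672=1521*( - 32)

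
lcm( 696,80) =6960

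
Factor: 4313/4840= 2^( - 3 )*5^( - 1)*11^(-2)*19^1*227^1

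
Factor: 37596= 2^2*3^1*13^1 * 241^1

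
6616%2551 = 1514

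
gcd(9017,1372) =1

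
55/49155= 11/9831=0.00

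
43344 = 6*7224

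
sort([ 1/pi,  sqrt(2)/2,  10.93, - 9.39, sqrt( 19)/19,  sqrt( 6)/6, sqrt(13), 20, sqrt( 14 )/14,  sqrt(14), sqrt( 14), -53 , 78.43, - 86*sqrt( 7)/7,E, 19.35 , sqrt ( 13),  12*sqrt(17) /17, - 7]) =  [-53,-86*sqrt( 7)/7 , - 9.39,- 7,sqrt( 19)/19, sqrt (14)/14,1/pi, sqrt(6 ) /6,sqrt (2 )/2,  E,12*sqrt(17) /17 , sqrt(13), sqrt( 13), sqrt( 14), sqrt(14), 10.93,19.35,20,78.43] 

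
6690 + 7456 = 14146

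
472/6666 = 236/3333 = 0.07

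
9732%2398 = 140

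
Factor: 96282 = 2^1*3^3*1783^1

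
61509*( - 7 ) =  - 430563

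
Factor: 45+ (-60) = -15 = - 3^1*5^1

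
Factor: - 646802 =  - 2^1 * 13^1*24877^1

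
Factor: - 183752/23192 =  - 103/13=- 13^( - 1) * 103^1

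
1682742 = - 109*( - 15438) 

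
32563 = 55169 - 22606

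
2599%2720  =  2599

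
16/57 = 16/57=0.28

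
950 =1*950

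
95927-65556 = 30371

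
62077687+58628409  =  120706096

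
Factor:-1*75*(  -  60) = 4500 = 2^2*3^2*5^3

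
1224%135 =9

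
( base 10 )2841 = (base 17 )9E2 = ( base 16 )B19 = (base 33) 2k3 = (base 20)721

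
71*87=6177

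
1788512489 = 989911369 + 798601120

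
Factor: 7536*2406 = 2^5*3^2 *157^1 * 401^1 = 18131616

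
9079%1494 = 115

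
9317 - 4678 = 4639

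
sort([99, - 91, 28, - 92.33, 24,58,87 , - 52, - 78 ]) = [ - 92.33, - 91, - 78, - 52 , 24,28, 58,87,99 ]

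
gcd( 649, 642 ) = 1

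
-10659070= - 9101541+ - 1557529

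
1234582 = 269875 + 964707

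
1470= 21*70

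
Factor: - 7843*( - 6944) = 2^5*7^1*11^1*23^1* 31^2 = 54461792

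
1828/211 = 1828/211 =8.66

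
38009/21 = 1809+20/21 = 1809.95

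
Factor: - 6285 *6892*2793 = -2^2 *3^2 * 5^1 *7^2*19^1*419^1*1723^1 = -120982202460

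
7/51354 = 7/51354 = 0.00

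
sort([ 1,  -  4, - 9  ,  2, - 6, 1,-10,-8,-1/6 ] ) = [ - 10, - 9, - 8, - 6 ,-4, -1/6 , 1,1, 2 ] 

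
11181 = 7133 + 4048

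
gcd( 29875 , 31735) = 5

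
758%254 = 250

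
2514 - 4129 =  - 1615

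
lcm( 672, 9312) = 65184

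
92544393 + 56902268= 149446661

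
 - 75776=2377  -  78153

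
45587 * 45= 2051415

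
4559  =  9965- 5406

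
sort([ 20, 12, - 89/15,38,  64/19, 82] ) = [-89/15, 64/19, 12, 20,  38, 82 ]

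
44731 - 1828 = 42903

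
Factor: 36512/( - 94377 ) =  - 2^5*3^(- 1 )*7^1 * 193^( - 1)=- 224/579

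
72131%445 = 41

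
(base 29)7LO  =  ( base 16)1978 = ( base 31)6OA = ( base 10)6520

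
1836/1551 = 1+95/517 = 1.18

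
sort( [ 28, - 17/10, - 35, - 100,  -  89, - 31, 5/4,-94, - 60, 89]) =[ -100,  -  94, - 89, - 60, - 35, - 31, - 17/10, 5/4, 28 , 89]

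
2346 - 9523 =-7177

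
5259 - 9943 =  - 4684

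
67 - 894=- 827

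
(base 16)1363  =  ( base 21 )b57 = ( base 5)124323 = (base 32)4R3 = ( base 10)4963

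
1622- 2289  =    -  667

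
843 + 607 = 1450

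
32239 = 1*32239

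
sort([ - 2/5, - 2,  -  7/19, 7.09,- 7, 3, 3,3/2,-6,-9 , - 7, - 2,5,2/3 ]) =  [ - 9, - 7,  -  7,  -  6, - 2, - 2,  -  2/5, - 7/19,2/3,3/2,3,3,5, 7.09] 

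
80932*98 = 7931336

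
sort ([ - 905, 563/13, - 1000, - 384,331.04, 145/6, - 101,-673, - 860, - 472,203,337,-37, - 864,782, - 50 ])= [ - 1000, - 905, - 864,-860, - 673,-472, - 384,  -  101, - 50, - 37,145/6,563/13,  203,331.04,337,782]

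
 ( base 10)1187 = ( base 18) 3bh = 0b10010100011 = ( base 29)1br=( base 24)21B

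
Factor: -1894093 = -109^1 *17377^1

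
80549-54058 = 26491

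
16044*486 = 7797384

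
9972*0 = 0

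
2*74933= 149866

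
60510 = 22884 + 37626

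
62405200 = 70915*880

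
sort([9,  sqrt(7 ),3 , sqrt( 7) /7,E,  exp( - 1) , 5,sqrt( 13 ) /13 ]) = [sqrt(13 ) /13, exp( - 1 ), sqrt(7 )/7, sqrt ( 7) , E , 3, 5,9]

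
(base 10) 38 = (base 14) 2A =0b100110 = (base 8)46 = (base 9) 42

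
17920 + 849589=867509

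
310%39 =37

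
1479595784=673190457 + 806405327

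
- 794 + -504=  - 1298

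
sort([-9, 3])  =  [  -  9, 3] 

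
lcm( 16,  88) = 176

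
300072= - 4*( - 75018)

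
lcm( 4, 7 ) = 28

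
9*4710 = 42390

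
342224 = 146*2344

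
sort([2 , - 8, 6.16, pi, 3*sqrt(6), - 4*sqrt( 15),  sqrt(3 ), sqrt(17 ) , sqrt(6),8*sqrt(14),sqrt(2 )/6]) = [ - 4 * sqrt(15), - 8 , sqrt( 2 )/6, sqrt(3 ),2 , sqrt (6),pi, sqrt( 17 ), 6.16, 3*sqrt ( 6 ), 8*sqrt(14) ]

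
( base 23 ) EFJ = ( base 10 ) 7770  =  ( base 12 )45b6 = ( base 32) 7iq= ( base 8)17132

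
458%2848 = 458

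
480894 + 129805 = 610699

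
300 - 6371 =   -  6071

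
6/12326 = 3/6163 = 0.00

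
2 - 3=  -  1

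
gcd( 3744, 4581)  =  9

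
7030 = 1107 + 5923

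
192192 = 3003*64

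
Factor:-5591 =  -5591^1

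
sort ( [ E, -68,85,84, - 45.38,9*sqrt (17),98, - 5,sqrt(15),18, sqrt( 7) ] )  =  [ - 68, - 45.38, - 5,sqrt( 7), E,sqrt(15),18 , 9*sqrt( 17),84,  85,98 ]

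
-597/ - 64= 597/64 =9.33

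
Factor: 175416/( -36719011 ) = - 2^3*3^1*7^( - 1)*61^( - 1)*113^(  -  1) *761^( - 1 ) * 7309^1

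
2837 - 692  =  2145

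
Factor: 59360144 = 2^4 *3710009^1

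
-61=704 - 765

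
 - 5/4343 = - 1 + 4338/4343 = - 0.00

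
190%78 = 34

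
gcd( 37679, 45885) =1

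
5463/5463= 1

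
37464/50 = 18732/25 = 749.28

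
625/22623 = 625/22623 = 0.03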